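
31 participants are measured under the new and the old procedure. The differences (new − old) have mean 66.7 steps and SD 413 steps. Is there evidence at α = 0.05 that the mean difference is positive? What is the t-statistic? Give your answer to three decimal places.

H0: μ_d = 0; H1: μ_d > 0 (paired t-test on the differences, right-tailed).
t = d̄/(s_d/√n) = 66.7/(413/√31) = 0.899
df = n − 1 = 30
p-value = P(T ≥ 0.899) ≈ 0.1879
Since p ≈ 0.1879 > α = 0.05, fail to reject H0; the data do not provide sufficient evidence against H0.

0.899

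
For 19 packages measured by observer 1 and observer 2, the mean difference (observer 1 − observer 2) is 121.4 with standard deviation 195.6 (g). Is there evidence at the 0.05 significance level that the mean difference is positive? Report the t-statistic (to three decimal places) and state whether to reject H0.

H0: μ_d = 0; H1: μ_d > 0 (paired t-test on the differences, right-tailed).
t = d̄/(s_d/√n) = 121.4/(195.6/√19) = 2.705
df = n − 1 = 18
p-value = P(T ≥ 2.705) ≈ 0.007
Since p ≈ 0.007 < α = 0.05, reject H0; the evidence is statistically significant.

t = 2.705; reject H0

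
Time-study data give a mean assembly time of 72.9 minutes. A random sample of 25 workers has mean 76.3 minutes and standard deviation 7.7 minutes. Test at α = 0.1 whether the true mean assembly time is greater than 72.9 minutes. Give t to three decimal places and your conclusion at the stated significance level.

t = 2.208; reject H0

H0: μ = 72.9; H1: μ > 72.9 (one-sample t-test, right-tailed).
t = (x̄ − μ₀)/(s/√n) = (76.3 − 72.9)/(7.7/√25) = 2.208
df = n − 1 = 24
p-value = P(T ≥ 2.208) ≈ 0.019
Since p ≈ 0.019 < α = 0.1, reject H0; the evidence is statistically significant.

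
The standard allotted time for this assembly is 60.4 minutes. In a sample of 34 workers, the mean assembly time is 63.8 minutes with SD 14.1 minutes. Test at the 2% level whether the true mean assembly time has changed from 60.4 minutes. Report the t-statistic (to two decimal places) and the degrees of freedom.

t = 1.41, df = 33

H0: μ = 60.4; H1: μ ≠ 60.4 (one-sample t-test, two-sided).
t = (x̄ − μ₀)/(s/√n) = (63.8 − 60.4)/(14.1/√34) = 1.41
df = n − 1 = 33
Two-sided p-value ≈ 0.1691
Since p ≈ 0.1691 > α = 0.02, fail to reject H0; the evidence is not statistically significant.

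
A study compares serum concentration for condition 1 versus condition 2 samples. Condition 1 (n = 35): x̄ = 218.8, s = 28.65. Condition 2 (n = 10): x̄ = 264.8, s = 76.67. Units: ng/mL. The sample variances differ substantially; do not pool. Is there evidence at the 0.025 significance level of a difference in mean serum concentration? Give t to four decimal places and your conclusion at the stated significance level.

t = -1.8605; fail to reject H0

Let group 1 = condition 1, group 2 = condition 2. H0: μ_1 = μ_2; H1: μ_1 ≠ μ_2 (Welch's two-sample t-test, two-sided).
t = (x̄_1 − x̄_2)/√(s_1²/n_1 + s_2²/n_2) = (218.8 − 264.8)/√(28.65²/35 + 76.67²/10) = -1.8605
Welch–Satterthwaite df ≈ 9.73
Two-sided p-value ≈ 0.0933
Since p ≈ 0.0933 > α = 0.025, fail to reject H0; the data do not provide sufficient evidence against H0.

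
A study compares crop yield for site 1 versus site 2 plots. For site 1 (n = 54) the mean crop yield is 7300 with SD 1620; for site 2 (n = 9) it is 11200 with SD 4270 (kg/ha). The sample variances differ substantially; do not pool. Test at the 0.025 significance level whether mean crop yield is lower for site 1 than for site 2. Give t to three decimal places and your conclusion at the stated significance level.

Let group 1 = site 1, group 2 = site 2. H0: μ_1 = μ_2; H1: μ_1 < μ_2 (Welch's two-sample t-test, left-tailed).
t = (x̄_1 − x̄_2)/√(s_1²/n_1 + s_2²/n_2) = (7300 − 11200)/√(1620²/54 + 4270²/9) = -2.708
Welch–Satterthwaite df ≈ 8.39
p-value = P(T ≤ -2.708) ≈ 0.0128
Since p ≈ 0.0128 < α = 0.025, reject H0; the data support H1.

t = -2.708; reject H0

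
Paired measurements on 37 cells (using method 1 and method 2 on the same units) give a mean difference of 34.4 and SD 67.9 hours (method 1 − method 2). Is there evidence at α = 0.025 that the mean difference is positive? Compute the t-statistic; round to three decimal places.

H0: μ_d = 0; H1: μ_d > 0 (paired t-test on the differences, right-tailed).
t = d̄/(s_d/√n) = 34.4/(67.9/√37) = 3.082
df = n − 1 = 36
p-value = P(T ≥ 3.082) ≈ 0.002
Since p ≈ 0.002 < α = 0.025, reject H0; the evidence is statistically significant.

3.082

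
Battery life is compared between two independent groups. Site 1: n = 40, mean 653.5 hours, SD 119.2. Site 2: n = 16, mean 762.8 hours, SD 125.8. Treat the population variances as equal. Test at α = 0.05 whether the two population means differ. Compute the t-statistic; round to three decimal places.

Let group 1 = site 1, group 2 = site 2. H0: μ_1 = μ_2; H1: μ_1 ≠ μ_2 (two-sample pooled-variance t-test, two-sided).
s_p² = [(40−1)·119.2² + (16−1)·125.8²]/(40+16−2) = 14657.8
t = (653.5 − 762.8)/√[14657.8·(1/40 + 1/16)] = -3.052
df = n₁ + n₂ − 2 = 54
Two-sided p-value ≈ 0.004
Since p ≈ 0.004 < α = 0.05, reject H0; the evidence is statistically significant.

-3.052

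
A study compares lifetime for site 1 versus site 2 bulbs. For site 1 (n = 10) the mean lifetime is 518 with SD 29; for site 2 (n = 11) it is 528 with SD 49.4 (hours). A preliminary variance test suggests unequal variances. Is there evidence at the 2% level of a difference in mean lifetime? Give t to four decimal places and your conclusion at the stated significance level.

t = -0.5717; fail to reject H0

Let group 1 = site 1, group 2 = site 2. H0: μ_1 = μ_2; H1: μ_1 ≠ μ_2 (Welch's two-sample t-test, two-sided).
t = (x̄_1 − x̄_2)/√(s_1²/n_1 + s_2²/n_2) = (518 − 528)/√(29²/10 + 49.4²/11) = -0.5717
Welch–Satterthwaite df ≈ 16.40
Two-sided p-value ≈ 0.575
Since p ≈ 0.575 > α = 0.02, fail to reject H0; the evidence is not statistically significant.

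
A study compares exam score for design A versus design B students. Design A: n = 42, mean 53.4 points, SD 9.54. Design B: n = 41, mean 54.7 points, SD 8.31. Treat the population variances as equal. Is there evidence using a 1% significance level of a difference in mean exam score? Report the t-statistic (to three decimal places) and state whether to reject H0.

Let group 1 = design A, group 2 = design B. H0: μ_1 = μ_2; H1: μ_1 ≠ μ_2 (two-sample pooled-variance t-test, two-sided).
s_p² = [(42−1)·9.54² + (41−1)·8.31²]/(42+41−2) = 80.1694
t = (53.4 − 54.7)/√[80.1694·(1/42 + 1/41)] = -0.661
df = n₁ + n₂ − 2 = 81
Two-sided p-value ≈ 0.510
Since p ≈ 0.510 > α = 0.01, fail to reject H0; the data do not provide sufficient evidence against H0.

t = -0.661; fail to reject H0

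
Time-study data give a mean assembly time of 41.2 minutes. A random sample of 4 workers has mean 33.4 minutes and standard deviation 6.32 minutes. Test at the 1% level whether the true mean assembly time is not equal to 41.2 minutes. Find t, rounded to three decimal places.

H0: μ = 41.2; H1: μ ≠ 41.2 (one-sample t-test, two-sided).
t = (x̄ − μ₀)/(s/√n) = (33.4 − 41.2)/(6.32/√4) = -2.468
df = n − 1 = 3
Two-sided p-value ≈ 0.090
Since p ≈ 0.090 > α = 0.01, fail to reject H0; the evidence is not statistically significant.

-2.468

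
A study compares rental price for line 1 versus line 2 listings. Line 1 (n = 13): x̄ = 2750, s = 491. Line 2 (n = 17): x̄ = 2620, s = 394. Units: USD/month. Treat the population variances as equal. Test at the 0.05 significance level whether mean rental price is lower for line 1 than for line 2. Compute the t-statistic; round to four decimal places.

0.8052

Let group 1 = line 1, group 2 = line 2. H0: μ_1 = μ_2; H1: μ_1 < μ_2 (two-sample pooled-variance t-test, left-tailed).
s_p² = [(13−1)·491² + (17−1)·394²]/(13+17−2) = 192027
t = (2750 − 2620)/√[192027·(1/13 + 1/17)] = 0.8052
df = n₁ + n₂ − 2 = 28
p-value = P(T ≤ 0.8052) ≈ 0.7863
Since p ≈ 0.7863 > α = 0.05, fail to reject H0; the data do not provide sufficient evidence against H0.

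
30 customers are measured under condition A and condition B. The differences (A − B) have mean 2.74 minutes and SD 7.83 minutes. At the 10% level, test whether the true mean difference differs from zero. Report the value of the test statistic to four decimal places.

H0: μ_d = 0; H1: μ_d ≠ 0 (paired t-test on the differences, two-sided).
t = d̄/(s_d/√n) = 2.74/(7.83/√30) = 1.9167
df = n − 1 = 29
Two-sided p-value ≈ 0.0652
Since p ≈ 0.0652 < α = 0.1, reject H0; the evidence is statistically significant.

1.9167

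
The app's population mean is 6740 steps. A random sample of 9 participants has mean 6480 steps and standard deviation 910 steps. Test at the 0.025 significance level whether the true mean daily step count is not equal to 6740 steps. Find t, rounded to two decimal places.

-0.86

H0: μ = 6740; H1: μ ≠ 6740 (one-sample t-test, two-sided).
t = (x̄ − μ₀)/(s/√n) = (6480 − 6740)/(910/√9) = -0.86
df = n − 1 = 8
Two-sided p-value ≈ 0.416
Since p ≈ 0.416 > α = 0.025, fail to reject H0; the data do not provide sufficient evidence against H0.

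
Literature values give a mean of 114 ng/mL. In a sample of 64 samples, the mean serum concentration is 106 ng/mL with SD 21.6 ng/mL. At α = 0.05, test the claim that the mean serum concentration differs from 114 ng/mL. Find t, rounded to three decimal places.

H0: μ = 114; H1: μ ≠ 114 (one-sample t-test, two-sided).
t = (x̄ − μ₀)/(s/√n) = (106 − 114)/(21.6/√64) = -2.963
df = n − 1 = 63
Two-sided p-value ≈ 0.004
Since p ≈ 0.004 < α = 0.05, reject H0; the evidence is statistically significant.

-2.963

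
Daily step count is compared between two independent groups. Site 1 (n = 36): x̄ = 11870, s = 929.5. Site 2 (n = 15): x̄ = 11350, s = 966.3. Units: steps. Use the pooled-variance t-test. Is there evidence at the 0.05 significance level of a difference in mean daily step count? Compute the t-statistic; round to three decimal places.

1.800

Let group 1 = site 1, group 2 = site 2. H0: μ_1 = μ_2; H1: μ_1 ≠ μ_2 (two-sample pooled-variance t-test, two-sided).
s_p² = [(36−1)·929.5² + (15−1)·966.3²]/(36+15−2) = 883903
t = (11870 − 11350)/√[883903·(1/36 + 1/15)] = 1.800
df = n₁ + n₂ − 2 = 49
Two-sided p-value ≈ 0.0781
Since p ≈ 0.0781 > α = 0.05, fail to reject H0; the evidence is not statistically significant.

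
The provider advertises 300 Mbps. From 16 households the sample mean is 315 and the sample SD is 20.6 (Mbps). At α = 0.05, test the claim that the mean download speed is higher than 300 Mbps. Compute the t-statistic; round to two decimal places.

H0: μ = 300; H1: μ > 300 (one-sample t-test, right-tailed).
t = (x̄ − μ₀)/(s/√n) = (315 − 300)/(20.6/√16) = 2.91
df = n − 1 = 15
p-value = P(T ≥ 2.91) ≈ 0.005
Since p ≈ 0.005 < α = 0.05, reject H0; the evidence is statistically significant.

2.91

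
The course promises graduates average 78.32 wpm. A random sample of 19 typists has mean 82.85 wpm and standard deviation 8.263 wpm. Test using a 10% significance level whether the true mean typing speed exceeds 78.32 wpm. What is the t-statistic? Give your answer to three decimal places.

2.390

H0: μ = 78.32; H1: μ > 78.32 (one-sample t-test, right-tailed).
t = (x̄ − μ₀)/(s/√n) = (82.85 − 78.32)/(8.263/√19) = 2.390
df = n − 1 = 18
p-value = P(T ≥ 2.390) ≈ 0.014
Since p ≈ 0.014 < α = 0.1, reject H0; the data support H1.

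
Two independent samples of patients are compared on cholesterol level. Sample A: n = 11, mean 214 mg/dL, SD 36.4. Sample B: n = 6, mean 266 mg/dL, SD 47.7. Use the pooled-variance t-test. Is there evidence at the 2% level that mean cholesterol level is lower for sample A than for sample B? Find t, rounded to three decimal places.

Let group 1 = sample A, group 2 = sample B. H0: μ_1 = μ_2; H1: μ_1 < μ_2 (two-sample pooled-variance t-test, left-tailed).
s_p² = [(11−1)·36.4² + (6−1)·47.7²]/(11+6−2) = 1641.74
t = (214 − 266)/√[1641.74·(1/11 + 1/6)] = -2.529
df = n₁ + n₂ − 2 = 15
p-value = P(T ≤ -2.529) ≈ 0.012
Since p ≈ 0.012 < α = 0.02, reject H0; the evidence is statistically significant.

-2.529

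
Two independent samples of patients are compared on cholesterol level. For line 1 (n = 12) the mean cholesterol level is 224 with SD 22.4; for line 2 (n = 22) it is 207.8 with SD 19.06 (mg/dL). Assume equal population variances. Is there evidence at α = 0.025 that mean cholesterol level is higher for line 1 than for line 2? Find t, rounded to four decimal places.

2.2270

Let group 1 = line 1, group 2 = line 2. H0: μ_1 = μ_2; H1: μ_1 > μ_2 (two-sample pooled-variance t-test, right-tailed).
s_p² = [(12−1)·22.4² + (22−1)·19.06²]/(12+22−2) = 410.885
t = (224 − 207.8)/√[410.885·(1/12 + 1/22)] = 2.2270
df = n₁ + n₂ − 2 = 32
p-value = P(T ≥ 2.2270) ≈ 0.0166
Since p ≈ 0.0166 < α = 0.025, reject H0; the data support H1.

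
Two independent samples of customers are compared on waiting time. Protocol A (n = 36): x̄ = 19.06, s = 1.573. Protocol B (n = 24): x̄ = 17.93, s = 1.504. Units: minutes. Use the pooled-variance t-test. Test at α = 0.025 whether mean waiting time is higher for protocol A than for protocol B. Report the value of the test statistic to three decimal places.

2.774

Let group 1 = protocol A, group 2 = protocol B. H0: μ_1 = μ_2; H1: μ_1 > μ_2 (two-sample pooled-variance t-test, right-tailed).
s_p² = [(36−1)·1.573² + (24−1)·1.504²]/(36+24−2) = 2.39014
t = (19.06 − 17.93)/√[2.39014·(1/36 + 1/24)] = 2.774
df = n₁ + n₂ − 2 = 58
p-value = P(T ≥ 2.774) ≈ 0.0037
Since p ≈ 0.0037 < α = 0.025, reject H0; the data support H1.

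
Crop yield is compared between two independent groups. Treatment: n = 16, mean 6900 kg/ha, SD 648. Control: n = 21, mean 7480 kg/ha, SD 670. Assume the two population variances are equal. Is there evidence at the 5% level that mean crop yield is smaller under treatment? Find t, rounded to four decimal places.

Let group 1 = treatment, group 2 = control. H0: μ_1 = μ_2; H1: μ_1 < μ_2 (two-sample pooled-variance t-test, left-tailed).
s_p² = [(16−1)·648² + (21−1)·670²]/(16+21−2) = 436473
t = (6900 − 7480)/√[436473·(1/16 + 1/21)] = -2.6456
df = n₁ + n₂ − 2 = 35
p-value = P(T ≤ -2.6456) ≈ 0.0061
Since p ≈ 0.0061 < α = 0.05, reject H0; the data support H1.

-2.6456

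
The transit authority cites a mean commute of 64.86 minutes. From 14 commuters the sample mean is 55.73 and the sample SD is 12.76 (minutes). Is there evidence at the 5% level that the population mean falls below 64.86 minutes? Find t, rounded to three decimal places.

H0: μ = 64.86; H1: μ < 64.86 (one-sample t-test, left-tailed).
t = (x̄ − μ₀)/(s/√n) = (55.73 − 64.86)/(12.76/√14) = -2.677
df = n − 1 = 13
p-value = P(T ≤ -2.677) ≈ 0.0095
Since p ≈ 0.0095 < α = 0.05, reject H0; the data support H1.

-2.677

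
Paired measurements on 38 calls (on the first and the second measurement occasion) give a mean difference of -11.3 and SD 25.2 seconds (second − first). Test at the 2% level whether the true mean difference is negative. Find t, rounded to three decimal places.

H0: μ_d = 0; H1: μ_d < 0 (paired t-test on the differences, left-tailed).
t = d̄/(s_d/√n) = -11.3/(25.2/√38) = -2.764
df = n − 1 = 37
p-value = P(T ≤ -2.764) ≈ 0.0044
Since p ≈ 0.0044 < α = 0.02, reject H0; the evidence is statistically significant.

-2.764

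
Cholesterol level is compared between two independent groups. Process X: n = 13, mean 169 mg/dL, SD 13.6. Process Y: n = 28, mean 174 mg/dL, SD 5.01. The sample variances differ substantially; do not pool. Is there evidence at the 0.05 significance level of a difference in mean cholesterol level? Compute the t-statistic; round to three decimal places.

-1.286

Let group 1 = process X, group 2 = process Y. H0: μ_1 = μ_2; H1: μ_1 ≠ μ_2 (Welch's two-sample t-test, two-sided).
t = (x̄_1 − x̄_2)/√(s_1²/n_1 + s_2²/n_2) = (169 − 174)/√(13.6²/13 + 5.01²/28) = -1.286
Welch–Satterthwaite df ≈ 13.54
Two-sided p-value ≈ 0.220
Since p ≈ 0.220 > α = 0.05, fail to reject H0; the evidence is not statistically significant.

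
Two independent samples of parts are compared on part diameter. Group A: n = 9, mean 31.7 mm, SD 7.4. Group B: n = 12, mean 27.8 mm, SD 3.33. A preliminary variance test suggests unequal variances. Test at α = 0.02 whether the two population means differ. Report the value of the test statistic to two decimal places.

1.47

Let group 1 = group A, group 2 = group B. H0: μ_1 = μ_2; H1: μ_1 ≠ μ_2 (Welch's two-sample t-test, two-sided).
t = (x̄_1 − x̄_2)/√(s_1²/n_1 + s_2²/n_2) = (31.7 − 27.8)/√(7.4²/9 + 3.33²/12) = 1.47
Welch–Satterthwaite df ≈ 10.44
Two-sided p-value ≈ 0.1702
Since p ≈ 0.1702 > α = 0.02, fail to reject H0; the evidence is not statistically significant.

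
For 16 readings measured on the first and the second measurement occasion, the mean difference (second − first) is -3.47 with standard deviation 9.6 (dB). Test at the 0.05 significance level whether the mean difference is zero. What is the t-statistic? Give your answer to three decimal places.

H0: μ_d = 0; H1: μ_d ≠ 0 (paired t-test on the differences, two-sided).
t = d̄/(s_d/√n) = -3.47/(9.6/√16) = -1.446
df = n − 1 = 15
Two-sided p-value ≈ 0.1688
Since p ≈ 0.1688 > α = 0.05, fail to reject H0; the evidence is not statistically significant.

-1.446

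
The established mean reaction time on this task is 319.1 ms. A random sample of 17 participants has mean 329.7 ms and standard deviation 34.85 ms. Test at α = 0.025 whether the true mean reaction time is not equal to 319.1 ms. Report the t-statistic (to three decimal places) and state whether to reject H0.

t = 1.254; fail to reject H0

H0: μ = 319.1; H1: μ ≠ 319.1 (one-sample t-test, two-sided).
t = (x̄ − μ₀)/(s/√n) = (329.7 − 319.1)/(34.85/√17) = 1.254
df = n − 1 = 16
Two-sided p-value ≈ 0.2278
Since p ≈ 0.2278 > α = 0.025, fail to reject H0; the data do not provide sufficient evidence against H0.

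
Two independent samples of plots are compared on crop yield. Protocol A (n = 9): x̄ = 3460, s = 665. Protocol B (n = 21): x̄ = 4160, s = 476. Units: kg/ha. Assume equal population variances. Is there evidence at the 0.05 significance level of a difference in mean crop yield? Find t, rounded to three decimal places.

Let group 1 = protocol A, group 2 = protocol B. H0: μ_1 = μ_2; H1: μ_1 ≠ μ_2 (two-sample pooled-variance t-test, two-sided).
s_p² = [(9−1)·665² + (21−1)·476²]/(9+21−2) = 288190
t = (3460 − 4160)/√[288190·(1/9 + 1/21)] = -3.273
df = n₁ + n₂ − 2 = 28
Two-sided p-value ≈ 0.0028
Since p ≈ 0.0028 < α = 0.05, reject H0; the evidence is statistically significant.

-3.273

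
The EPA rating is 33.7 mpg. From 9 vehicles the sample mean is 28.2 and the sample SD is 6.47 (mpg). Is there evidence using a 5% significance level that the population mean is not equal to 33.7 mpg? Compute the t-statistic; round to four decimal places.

-2.5502

H0: μ = 33.7; H1: μ ≠ 33.7 (one-sample t-test, two-sided).
t = (x̄ − μ₀)/(s/√n) = (28.2 − 33.7)/(6.47/√9) = -2.5502
df = n − 1 = 8
Two-sided p-value ≈ 0.034
Since p ≈ 0.034 < α = 0.05, reject H0; the data support H1.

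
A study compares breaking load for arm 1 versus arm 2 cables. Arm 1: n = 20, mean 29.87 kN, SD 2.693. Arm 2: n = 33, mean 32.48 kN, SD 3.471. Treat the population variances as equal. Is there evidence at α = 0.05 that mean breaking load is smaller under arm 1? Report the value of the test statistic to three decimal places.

-2.875

Let group 1 = arm 1, group 2 = arm 2. H0: μ_1 = μ_2; H1: μ_1 < μ_2 (two-sample pooled-variance t-test, left-tailed).
s_p² = [(20−1)·2.693² + (33−1)·3.471²]/(20+33−2) = 10.2612
t = (29.87 − 32.48)/√[10.2612·(1/20 + 1/33)] = -2.875
df = n₁ + n₂ − 2 = 51
p-value = P(T ≤ -2.875) ≈ 0.0029
Since p ≈ 0.0029 < α = 0.05, reject H0; the data support H1.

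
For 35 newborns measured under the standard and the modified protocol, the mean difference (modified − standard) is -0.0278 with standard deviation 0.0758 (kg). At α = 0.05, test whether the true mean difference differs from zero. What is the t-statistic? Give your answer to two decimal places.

-2.17

H0: μ_d = 0; H1: μ_d ≠ 0 (paired t-test on the differences, two-sided).
t = d̄/(s_d/√n) = -0.0278/(0.0758/√35) = -2.17
df = n − 1 = 34
Two-sided p-value ≈ 0.037
Since p ≈ 0.037 < α = 0.05, reject H0; the data support H1.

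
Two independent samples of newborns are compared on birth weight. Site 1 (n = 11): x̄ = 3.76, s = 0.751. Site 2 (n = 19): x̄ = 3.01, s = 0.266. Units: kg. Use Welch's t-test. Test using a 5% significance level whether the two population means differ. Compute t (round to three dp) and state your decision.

Let group 1 = site 1, group 2 = site 2. H0: μ_1 = μ_2; H1: μ_1 ≠ μ_2 (Welch's two-sample t-test, two-sided).
t = (x̄_1 − x̄_2)/√(s_1²/n_1 + s_2²/n_2) = (3.76 − 3.01)/√(0.751²/11 + 0.266²/19) = 3.198
Welch–Satterthwaite df ≈ 11.47
Two-sided p-value ≈ 0.008
Since p ≈ 0.008 < α = 0.05, reject H0; the data support H1.

t = 3.198; reject H0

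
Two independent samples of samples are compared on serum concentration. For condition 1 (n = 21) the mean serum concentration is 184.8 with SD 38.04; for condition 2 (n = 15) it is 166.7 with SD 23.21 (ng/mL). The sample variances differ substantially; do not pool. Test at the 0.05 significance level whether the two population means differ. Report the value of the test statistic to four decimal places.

Let group 1 = condition 1, group 2 = condition 2. H0: μ_1 = μ_2; H1: μ_1 ≠ μ_2 (Welch's two-sample t-test, two-sided).
t = (x̄_1 − x̄_2)/√(s_1²/n_1 + s_2²/n_2) = (184.8 − 166.7)/√(38.04²/21 + 23.21²/15) = 1.7679
Welch–Satterthwaite df ≈ 33.34
Two-sided p-value ≈ 0.0862
Since p ≈ 0.0862 > α = 0.05, fail to reject H0; the evidence is not statistically significant.

1.7679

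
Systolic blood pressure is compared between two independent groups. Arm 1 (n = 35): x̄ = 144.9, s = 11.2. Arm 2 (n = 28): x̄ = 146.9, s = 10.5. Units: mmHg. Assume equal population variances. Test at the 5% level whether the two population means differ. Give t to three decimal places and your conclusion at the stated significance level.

Let group 1 = arm 1, group 2 = arm 2. H0: μ_1 = μ_2; H1: μ_1 ≠ μ_2 (two-sample pooled-variance t-test, two-sided).
s_p² = [(35−1)·11.2² + (28−1)·10.5²]/(35+28−2) = 118.717
t = (144.9 − 146.9)/√[118.717·(1/35 + 1/28)] = -0.724
df = n₁ + n₂ − 2 = 61
Two-sided p-value ≈ 0.472
Since p ≈ 0.472 > α = 0.05, fail to reject H0; the evidence is not statistically significant.

t = -0.724; fail to reject H0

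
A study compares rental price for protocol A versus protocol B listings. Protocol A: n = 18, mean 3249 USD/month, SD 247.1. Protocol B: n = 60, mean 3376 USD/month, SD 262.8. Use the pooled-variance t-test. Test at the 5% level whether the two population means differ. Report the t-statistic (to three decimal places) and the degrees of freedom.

t = -1.822, df = 76

Let group 1 = protocol A, group 2 = protocol B. H0: μ_1 = μ_2; H1: μ_1 ≠ μ_2 (two-sample pooled-variance t-test, two-sided).
s_p² = [(18−1)·247.1² + (60−1)·262.8²]/(18+60−2) = 67273.2
t = (3249 − 3376)/√[67273.2·(1/18 + 1/60)] = -1.822
df = n₁ + n₂ − 2 = 76
Two-sided p-value ≈ 0.072
Since p ≈ 0.072 > α = 0.05, fail to reject H0; the evidence is not statistically significant.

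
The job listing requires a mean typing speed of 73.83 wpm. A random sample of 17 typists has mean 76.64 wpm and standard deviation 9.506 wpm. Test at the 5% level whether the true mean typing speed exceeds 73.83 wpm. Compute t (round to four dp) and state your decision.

t = 1.2188; fail to reject H0

H0: μ = 73.83; H1: μ > 73.83 (one-sample t-test, right-tailed).
t = (x̄ − μ₀)/(s/√n) = (76.64 − 73.83)/(9.506/√17) = 1.2188
df = n − 1 = 16
p-value = P(T ≥ 1.2188) ≈ 0.1203
Since p ≈ 0.1203 > α = 0.05, fail to reject H0; the evidence is not statistically significant.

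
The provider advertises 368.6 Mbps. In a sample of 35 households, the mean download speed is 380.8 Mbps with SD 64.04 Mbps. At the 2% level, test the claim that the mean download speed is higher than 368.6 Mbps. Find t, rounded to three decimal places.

H0: μ = 368.6; H1: μ > 368.6 (one-sample t-test, right-tailed).
t = (x̄ − μ₀)/(s/√n) = (380.8 − 368.6)/(64.04/√35) = 1.127
df = n − 1 = 34
p-value = P(T ≥ 1.127) ≈ 0.1338
Since p ≈ 0.1338 > α = 0.02, fail to reject H0; the data do not provide sufficient evidence against H0.

1.127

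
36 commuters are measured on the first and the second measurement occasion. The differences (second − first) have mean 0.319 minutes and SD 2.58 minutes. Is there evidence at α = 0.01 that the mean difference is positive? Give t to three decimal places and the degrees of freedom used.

t = 0.742, df = 35

H0: μ_d = 0; H1: μ_d > 0 (paired t-test on the differences, right-tailed).
t = d̄/(s_d/√n) = 0.319/(2.58/√36) = 0.742
df = n − 1 = 35
p-value = P(T ≥ 0.742) ≈ 0.232
Since p ≈ 0.232 > α = 0.01, fail to reject H0; the data do not provide sufficient evidence against H0.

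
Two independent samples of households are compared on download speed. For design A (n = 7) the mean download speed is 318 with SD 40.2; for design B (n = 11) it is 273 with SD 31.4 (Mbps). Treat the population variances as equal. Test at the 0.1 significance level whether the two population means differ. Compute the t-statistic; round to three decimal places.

2.662

Let group 1 = design A, group 2 = design B. H0: μ_1 = μ_2; H1: μ_1 ≠ μ_2 (two-sample pooled-variance t-test, two-sided).
s_p² = [(7−1)·40.2² + (11−1)·31.4²]/(7+11−2) = 1222.24
t = (318 − 273)/√[1222.24·(1/7 + 1/11)] = 2.662
df = n₁ + n₂ − 2 = 16
Two-sided p-value ≈ 0.0170
Since p ≈ 0.0170 < α = 0.1, reject H0; the data support H1.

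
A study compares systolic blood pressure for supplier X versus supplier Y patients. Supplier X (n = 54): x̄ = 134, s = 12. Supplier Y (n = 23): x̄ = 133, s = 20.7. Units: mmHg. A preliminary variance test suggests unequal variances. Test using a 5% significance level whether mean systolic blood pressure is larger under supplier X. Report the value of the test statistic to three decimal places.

0.217

Let group 1 = supplier X, group 2 = supplier Y. H0: μ_1 = μ_2; H1: μ_1 > μ_2 (Welch's two-sample t-test, right-tailed).
t = (x̄_1 − x̄_2)/√(s_1²/n_1 + s_2²/n_2) = (134 − 133)/√(12²/54 + 20.7²/23) = 0.217
Welch–Satterthwaite df ≈ 28.51
p-value = P(T ≥ 0.217) ≈ 0.4150
Since p ≈ 0.4150 > α = 0.05, fail to reject H0; the evidence is not statistically significant.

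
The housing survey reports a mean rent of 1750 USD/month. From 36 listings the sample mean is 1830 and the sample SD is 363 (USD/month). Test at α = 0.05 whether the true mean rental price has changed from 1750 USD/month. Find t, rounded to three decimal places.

H0: μ = 1750; H1: μ ≠ 1750 (one-sample t-test, two-sided).
t = (x̄ − μ₀)/(s/√n) = (1830 − 1750)/(363/√36) = 1.322
df = n − 1 = 35
Two-sided p-value ≈ 0.1946
Since p ≈ 0.1946 > α = 0.05, fail to reject H0; the evidence is not statistically significant.

1.322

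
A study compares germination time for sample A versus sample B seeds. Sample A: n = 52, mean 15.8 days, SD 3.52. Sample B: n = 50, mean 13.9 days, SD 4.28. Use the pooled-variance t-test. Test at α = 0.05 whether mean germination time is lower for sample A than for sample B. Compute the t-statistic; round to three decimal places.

Let group 1 = sample A, group 2 = sample B. H0: μ_1 = μ_2; H1: μ_1 < μ_2 (two-sample pooled-variance t-test, left-tailed).
s_p² = [(52−1)·3.52² + (50−1)·4.28²]/(52+50−2) = 15.2951
t = (15.8 − 13.9)/√[15.2951·(1/52 + 1/50)] = 2.453
df = n₁ + n₂ − 2 = 100
p-value = P(T ≤ 2.453) ≈ 0.992
Since p ≈ 0.992 > α = 0.05, fail to reject H0; the data do not provide sufficient evidence against H0.

2.453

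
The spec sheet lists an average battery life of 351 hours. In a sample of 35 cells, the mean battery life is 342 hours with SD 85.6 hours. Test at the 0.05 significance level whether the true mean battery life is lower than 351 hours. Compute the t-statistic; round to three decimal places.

-0.622

H0: μ = 351; H1: μ < 351 (one-sample t-test, left-tailed).
t = (x̄ − μ₀)/(s/√n) = (342 − 351)/(85.6/√35) = -0.622
df = n − 1 = 34
p-value = P(T ≤ -0.622) ≈ 0.269
Since p ≈ 0.269 > α = 0.05, fail to reject H0; the evidence is not statistically significant.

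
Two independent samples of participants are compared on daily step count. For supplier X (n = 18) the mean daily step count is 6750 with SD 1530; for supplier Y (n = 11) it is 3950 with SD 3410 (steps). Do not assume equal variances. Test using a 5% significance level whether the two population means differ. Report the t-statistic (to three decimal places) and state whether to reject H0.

Let group 1 = supplier X, group 2 = supplier Y. H0: μ_1 = μ_2; H1: μ_1 ≠ μ_2 (Welch's two-sample t-test, two-sided).
t = (x̄_1 − x̄_2)/√(s_1²/n_1 + s_2²/n_2) = (6750 − 3950)/√(1530²/18 + 3410²/11) = 2.570
Welch–Satterthwaite df ≈ 12.50
Two-sided p-value ≈ 0.0239
Since p ≈ 0.0239 < α = 0.05, reject H0; the evidence is statistically significant.

t = 2.570; reject H0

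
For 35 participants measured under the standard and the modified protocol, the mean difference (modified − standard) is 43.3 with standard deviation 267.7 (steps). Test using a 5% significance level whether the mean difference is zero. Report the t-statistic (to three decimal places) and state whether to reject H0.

H0: μ_d = 0; H1: μ_d ≠ 0 (paired t-test on the differences, two-sided).
t = d̄/(s_d/√n) = 43.3/(267.7/√35) = 0.957
df = n − 1 = 34
Two-sided p-value ≈ 0.345
Since p ≈ 0.345 > α = 0.05, fail to reject H0; the data do not provide sufficient evidence against H0.

t = 0.957; fail to reject H0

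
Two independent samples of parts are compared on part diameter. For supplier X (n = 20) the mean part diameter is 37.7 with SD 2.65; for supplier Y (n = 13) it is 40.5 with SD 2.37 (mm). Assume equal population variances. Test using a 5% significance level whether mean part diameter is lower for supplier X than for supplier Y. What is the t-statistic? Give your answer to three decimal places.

Let group 1 = supplier X, group 2 = supplier Y. H0: μ_1 = μ_2; H1: μ_1 < μ_2 (two-sample pooled-variance t-test, left-tailed).
s_p² = [(20−1)·2.65² + (13−1)·2.37²]/(20+13−2) = 6.4784
t = (37.7 − 40.5)/√[6.4784·(1/20 + 1/13)] = -3.088
df = n₁ + n₂ − 2 = 31
p-value = P(T ≤ -3.088) ≈ 0.0021
Since p ≈ 0.0021 < α = 0.05, reject H0; the evidence is statistically significant.

-3.088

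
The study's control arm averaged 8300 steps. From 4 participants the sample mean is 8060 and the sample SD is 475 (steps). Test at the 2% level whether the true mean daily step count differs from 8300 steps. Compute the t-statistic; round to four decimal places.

H0: μ = 8300; H1: μ ≠ 8300 (one-sample t-test, two-sided).
t = (x̄ − μ₀)/(s/√n) = (8060 − 8300)/(475/√4) = -1.0105
df = n − 1 = 3
Two-sided p-value ≈ 0.387
Since p ≈ 0.387 > α = 0.02, fail to reject H0; the data do not provide sufficient evidence against H0.

-1.0105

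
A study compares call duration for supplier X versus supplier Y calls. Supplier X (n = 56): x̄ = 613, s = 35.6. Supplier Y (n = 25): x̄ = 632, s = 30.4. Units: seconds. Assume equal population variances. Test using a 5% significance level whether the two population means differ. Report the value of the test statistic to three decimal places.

-2.316

Let group 1 = supplier X, group 2 = supplier Y. H0: μ_1 = μ_2; H1: μ_1 ≠ μ_2 (two-sample pooled-variance t-test, two-sided).
s_p² = [(56−1)·35.6² + (25−1)·30.4²]/(56+25−2) = 1163.1
t = (613 − 632)/√[1163.1·(1/56 + 1/25)] = -2.316
df = n₁ + n₂ − 2 = 79
Two-sided p-value ≈ 0.023
Since p ≈ 0.023 < α = 0.05, reject H0; the evidence is statistically significant.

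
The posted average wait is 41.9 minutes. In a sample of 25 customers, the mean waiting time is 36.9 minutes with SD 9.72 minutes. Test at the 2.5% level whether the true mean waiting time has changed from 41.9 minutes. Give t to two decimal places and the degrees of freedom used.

H0: μ = 41.9; H1: μ ≠ 41.9 (one-sample t-test, two-sided).
t = (x̄ − μ₀)/(s/√n) = (36.9 − 41.9)/(9.72/√25) = -2.57
df = n − 1 = 24
Two-sided p-value ≈ 0.0167
Since p ≈ 0.0167 < α = 0.025, reject H0; the evidence is statistically significant.

t = -2.57, df = 24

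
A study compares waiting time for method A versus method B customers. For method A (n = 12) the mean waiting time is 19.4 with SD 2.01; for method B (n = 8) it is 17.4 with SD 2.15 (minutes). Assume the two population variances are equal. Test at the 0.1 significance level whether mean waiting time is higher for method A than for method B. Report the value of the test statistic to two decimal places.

Let group 1 = method A, group 2 = method B. H0: μ_1 = μ_2; H1: μ_1 > μ_2 (two-sample pooled-variance t-test, right-tailed).
s_p² = [(12−1)·2.01² + (8−1)·2.15²]/(12+8−2) = 4.26659
t = (19.4 − 17.4)/√[4.26659·(1/12 + 1/8)] = 2.12
df = n₁ + n₂ − 2 = 18
p-value = P(T ≥ 2.12) ≈ 0.024
Since p ≈ 0.024 < α = 0.1, reject H0; the data support H1.

2.12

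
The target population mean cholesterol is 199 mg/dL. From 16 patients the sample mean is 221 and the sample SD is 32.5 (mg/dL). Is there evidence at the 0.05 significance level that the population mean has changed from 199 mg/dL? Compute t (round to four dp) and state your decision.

H0: μ = 199; H1: μ ≠ 199 (one-sample t-test, two-sided).
t = (x̄ − μ₀)/(s/√n) = (221 − 199)/(32.5/√16) = 2.7077
df = n − 1 = 15
Two-sided p-value ≈ 0.0162
Since p ≈ 0.0162 < α = 0.05, reject H0; the data support H1.

t = 2.7077; reject H0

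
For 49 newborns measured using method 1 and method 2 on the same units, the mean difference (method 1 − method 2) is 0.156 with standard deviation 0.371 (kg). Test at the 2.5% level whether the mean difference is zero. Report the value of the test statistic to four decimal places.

H0: μ_d = 0; H1: μ_d ≠ 0 (paired t-test on the differences, two-sided).
t = d̄/(s_d/√n) = 0.156/(0.371/√49) = 2.9434
df = n − 1 = 48
Two-sided p-value ≈ 0.0050
Since p ≈ 0.0050 < α = 0.025, reject H0; the evidence is statistically significant.

2.9434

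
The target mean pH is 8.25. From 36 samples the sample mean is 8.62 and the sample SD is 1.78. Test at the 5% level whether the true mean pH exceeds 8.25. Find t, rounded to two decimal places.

H0: μ = 8.25; H1: μ > 8.25 (one-sample t-test, right-tailed).
t = (x̄ − μ₀)/(s/√n) = (8.62 − 8.25)/(1.78/√36) = 1.25
df = n − 1 = 35
p-value = P(T ≥ 1.25) ≈ 0.110
Since p ≈ 0.110 > α = 0.05, fail to reject H0; the data do not provide sufficient evidence against H0.

1.25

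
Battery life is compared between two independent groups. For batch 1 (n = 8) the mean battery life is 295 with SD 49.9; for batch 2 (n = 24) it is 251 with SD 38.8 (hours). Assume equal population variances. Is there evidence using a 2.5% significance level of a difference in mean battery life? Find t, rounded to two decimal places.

Let group 1 = batch 1, group 2 = batch 2. H0: μ_1 = μ_2; H1: μ_1 ≠ μ_2 (two-sample pooled-variance t-test, two-sided).
s_p² = [(8−1)·49.9² + (24−1)·38.8²]/(8+24−2) = 1735.17
t = (295 − 251)/√[1735.17·(1/8 + 1/24)] = 2.59
df = n₁ + n₂ − 2 = 30
Two-sided p-value ≈ 0.0148
Since p ≈ 0.0148 < α = 0.025, reject H0; the evidence is statistically significant.

2.59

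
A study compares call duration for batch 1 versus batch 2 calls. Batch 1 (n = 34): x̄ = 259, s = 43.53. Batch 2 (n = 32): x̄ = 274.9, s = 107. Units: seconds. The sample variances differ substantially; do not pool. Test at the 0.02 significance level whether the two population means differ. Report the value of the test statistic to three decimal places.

Let group 1 = batch 1, group 2 = batch 2. H0: μ_1 = μ_2; H1: μ_1 ≠ μ_2 (Welch's two-sample t-test, two-sided).
t = (x̄_1 − x̄_2)/√(s_1²/n_1 + s_2²/n_2) = (259 − 274.9)/√(43.53²/34 + 107²/32) = -0.782
Welch–Satterthwaite df ≈ 40.49
Two-sided p-value ≈ 0.4388
Since p ≈ 0.4388 > α = 0.02, fail to reject H0; the evidence is not statistically significant.

-0.782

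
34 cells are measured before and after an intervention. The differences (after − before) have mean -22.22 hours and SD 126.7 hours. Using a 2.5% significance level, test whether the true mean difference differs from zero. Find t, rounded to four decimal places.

H0: μ_d = 0; H1: μ_d ≠ 0 (paired t-test on the differences, two-sided).
t = d̄/(s_d/√n) = -22.22/(126.7/√34) = -1.0226
df = n − 1 = 33
Two-sided p-value ≈ 0.314
Since p ≈ 0.314 > α = 0.025, fail to reject H0; the evidence is not statistically significant.

-1.0226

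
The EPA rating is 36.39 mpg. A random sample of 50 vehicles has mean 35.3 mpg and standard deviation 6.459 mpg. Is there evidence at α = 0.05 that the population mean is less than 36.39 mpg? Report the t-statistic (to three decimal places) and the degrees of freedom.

H0: μ = 36.39; H1: μ < 36.39 (one-sample t-test, left-tailed).
t = (x̄ − μ₀)/(s/√n) = (35.3 − 36.39)/(6.459/√50) = -1.193
df = n − 1 = 49
p-value = P(T ≤ -1.193) ≈ 0.119
Since p ≈ 0.119 > α = 0.05, fail to reject H0; the data do not provide sufficient evidence against H0.

t = -1.193, df = 49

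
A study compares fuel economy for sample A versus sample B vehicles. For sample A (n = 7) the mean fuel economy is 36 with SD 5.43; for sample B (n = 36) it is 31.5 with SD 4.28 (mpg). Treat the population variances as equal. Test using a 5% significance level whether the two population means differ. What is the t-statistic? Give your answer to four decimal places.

Let group 1 = sample A, group 2 = sample B. H0: μ_1 = μ_2; H1: μ_1 ≠ μ_2 (two-sample pooled-variance t-test, two-sided).
s_p² = [(7−1)·5.43² + (36−1)·4.28²]/(7+36−2) = 19.9525
t = (36 − 31.5)/√[19.9525·(1/7 + 1/36)] = 2.4388
df = n₁ + n₂ − 2 = 41
Two-sided p-value ≈ 0.0192
Since p ≈ 0.0192 < α = 0.05, reject H0; the evidence is statistically significant.

2.4388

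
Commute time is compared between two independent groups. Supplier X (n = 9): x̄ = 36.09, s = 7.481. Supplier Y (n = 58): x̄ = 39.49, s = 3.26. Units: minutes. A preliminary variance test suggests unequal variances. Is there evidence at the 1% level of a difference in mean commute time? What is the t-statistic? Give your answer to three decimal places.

Let group 1 = supplier X, group 2 = supplier Y. H0: μ_1 = μ_2; H1: μ_1 ≠ μ_2 (Welch's two-sample t-test, two-sided).
t = (x̄_1 − x̄_2)/√(s_1²/n_1 + s_2²/n_2) = (36.09 − 39.49)/√(7.481²/9 + 3.26²/58) = -1.344
Welch–Satterthwaite df ≈ 8.48
Two-sided p-value ≈ 0.2139
Since p ≈ 0.2139 > α = 0.01, fail to reject H0; the evidence is not statistically significant.

-1.344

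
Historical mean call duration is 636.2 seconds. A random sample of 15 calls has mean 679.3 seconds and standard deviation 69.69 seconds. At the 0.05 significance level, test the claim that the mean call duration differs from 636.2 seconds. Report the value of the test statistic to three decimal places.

2.395

H0: μ = 636.2; H1: μ ≠ 636.2 (one-sample t-test, two-sided).
t = (x̄ − μ₀)/(s/√n) = (679.3 − 636.2)/(69.69/√15) = 2.395
df = n − 1 = 14
Two-sided p-value ≈ 0.0312
Since p ≈ 0.0312 < α = 0.05, reject H0; the data support H1.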